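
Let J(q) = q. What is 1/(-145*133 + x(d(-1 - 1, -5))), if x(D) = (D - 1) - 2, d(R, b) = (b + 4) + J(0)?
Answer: -1/19289 ≈ -5.1843e-5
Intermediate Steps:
d(R, b) = 4 + b (d(R, b) = (b + 4) + 0 = (4 + b) + 0 = 4 + b)
x(D) = -3 + D (x(D) = (-1 + D) - 2 = -3 + D)
1/(-145*133 + x(d(-1 - 1, -5))) = 1/(-145*133 + (-3 + (4 - 5))) = 1/(-19285 + (-3 - 1)) = 1/(-19285 - 4) = 1/(-19289) = -1/19289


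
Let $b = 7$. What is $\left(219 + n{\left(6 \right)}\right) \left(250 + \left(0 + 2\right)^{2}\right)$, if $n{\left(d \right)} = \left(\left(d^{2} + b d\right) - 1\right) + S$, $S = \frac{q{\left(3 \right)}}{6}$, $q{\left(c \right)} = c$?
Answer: $75311$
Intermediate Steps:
$S = \frac{1}{2}$ ($S = \frac{3}{6} = 3 \cdot \frac{1}{6} = \frac{1}{2} \approx 0.5$)
$n{\left(d \right)} = - \frac{1}{2} + d^{2} + 7 d$ ($n{\left(d \right)} = \left(\left(d^{2} + 7 d\right) - 1\right) + \frac{1}{2} = \left(-1 + d^{2} + 7 d\right) + \frac{1}{2} = - \frac{1}{2} + d^{2} + 7 d$)
$\left(219 + n{\left(6 \right)}\right) \left(250 + \left(0 + 2\right)^{2}\right) = \left(219 + \left(- \frac{1}{2} + 6^{2} + 7 \cdot 6\right)\right) \left(250 + \left(0 + 2\right)^{2}\right) = \left(219 + \left(- \frac{1}{2} + 36 + 42\right)\right) \left(250 + 2^{2}\right) = \left(219 + \frac{155}{2}\right) \left(250 + 4\right) = \frac{593}{2} \cdot 254 = 75311$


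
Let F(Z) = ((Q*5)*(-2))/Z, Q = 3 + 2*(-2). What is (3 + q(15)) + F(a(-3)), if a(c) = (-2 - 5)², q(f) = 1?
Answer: 206/49 ≈ 4.2041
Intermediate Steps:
Q = -1 (Q = 3 - 4 = -1)
a(c) = 49 (a(c) = (-7)² = 49)
F(Z) = 10/Z (F(Z) = (-1*5*(-2))/Z = (-5*(-2))/Z = 10/Z)
(3 + q(15)) + F(a(-3)) = (3 + 1) + 10/49 = 4 + 10*(1/49) = 4 + 10/49 = 206/49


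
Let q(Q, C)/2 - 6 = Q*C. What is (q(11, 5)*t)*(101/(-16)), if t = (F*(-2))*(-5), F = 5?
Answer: -154025/4 ≈ -38506.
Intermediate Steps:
q(Q, C) = 12 + 2*C*Q (q(Q, C) = 12 + 2*(Q*C) = 12 + 2*(C*Q) = 12 + 2*C*Q)
t = 50 (t = (5*(-2))*(-5) = -10*(-5) = 50)
(q(11, 5)*t)*(101/(-16)) = ((12 + 2*5*11)*50)*(101/(-16)) = ((12 + 110)*50)*(101*(-1/16)) = (122*50)*(-101/16) = 6100*(-101/16) = -154025/4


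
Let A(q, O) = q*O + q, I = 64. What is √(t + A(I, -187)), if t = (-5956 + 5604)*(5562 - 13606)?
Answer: 16*√11014 ≈ 1679.2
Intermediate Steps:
A(q, O) = q + O*q (A(q, O) = O*q + q = q + O*q)
t = 2831488 (t = -352*(-8044) = 2831488)
√(t + A(I, -187)) = √(2831488 + 64*(1 - 187)) = √(2831488 + 64*(-186)) = √(2831488 - 11904) = √2819584 = 16*√11014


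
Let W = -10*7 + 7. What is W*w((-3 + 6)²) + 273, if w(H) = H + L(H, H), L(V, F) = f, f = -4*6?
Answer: 1218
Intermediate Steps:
W = -63 (W = -70 + 7 = -63)
f = -24
L(V, F) = -24
w(H) = -24 + H (w(H) = H - 24 = -24 + H)
W*w((-3 + 6)²) + 273 = -63*(-24 + (-3 + 6)²) + 273 = -63*(-24 + 3²) + 273 = -63*(-24 + 9) + 273 = -63*(-15) + 273 = 945 + 273 = 1218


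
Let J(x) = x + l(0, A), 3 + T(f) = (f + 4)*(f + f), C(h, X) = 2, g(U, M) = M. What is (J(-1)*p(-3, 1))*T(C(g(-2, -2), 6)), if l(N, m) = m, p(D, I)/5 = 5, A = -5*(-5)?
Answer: 12600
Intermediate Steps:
A = 25
p(D, I) = 25 (p(D, I) = 5*5 = 25)
T(f) = -3 + 2*f*(4 + f) (T(f) = -3 + (f + 4)*(f + f) = -3 + (4 + f)*(2*f) = -3 + 2*f*(4 + f))
J(x) = 25 + x (J(x) = x + 25 = 25 + x)
(J(-1)*p(-3, 1))*T(C(g(-2, -2), 6)) = ((25 - 1)*25)*(-3 + 2*2² + 8*2) = (24*25)*(-3 + 2*4 + 16) = 600*(-3 + 8 + 16) = 600*21 = 12600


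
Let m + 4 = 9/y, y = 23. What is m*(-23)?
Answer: 83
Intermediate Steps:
m = -83/23 (m = -4 + 9/23 = -83/23 ≈ -3.6087)
m*(-23) = -83/23*(-23) = 83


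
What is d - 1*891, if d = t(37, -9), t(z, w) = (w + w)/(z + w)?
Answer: -12483/14 ≈ -891.64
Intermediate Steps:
t(z, w) = 2*w/(w + z) (t(z, w) = (2*w)/(w + z) = 2*w/(w + z))
d = -9/14 (d = 2*(-9)/(-9 + 37) = 2*(-9)/28 = 2*(-9)*(1/28) = -9/14 ≈ -0.64286)
d - 1*891 = -9/14 - 1*891 = -9/14 - 891 = -12483/14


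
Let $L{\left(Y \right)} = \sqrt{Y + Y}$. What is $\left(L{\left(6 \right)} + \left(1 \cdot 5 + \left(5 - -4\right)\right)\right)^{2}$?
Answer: $208 + 56 \sqrt{3} \approx 304.99$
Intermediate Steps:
$L{\left(Y \right)} = \sqrt{2} \sqrt{Y}$ ($L{\left(Y \right)} = \sqrt{2 Y} = \sqrt{2} \sqrt{Y}$)
$\left(L{\left(6 \right)} + \left(1 \cdot 5 + \left(5 - -4\right)\right)\right)^{2} = \left(\sqrt{2} \sqrt{6} + \left(1 \cdot 5 + \left(5 - -4\right)\right)\right)^{2} = \left(2 \sqrt{3} + \left(5 + \left(5 + 4\right)\right)\right)^{2} = \left(2 \sqrt{3} + \left(5 + 9\right)\right)^{2} = \left(2 \sqrt{3} + 14\right)^{2} = \left(14 + 2 \sqrt{3}\right)^{2}$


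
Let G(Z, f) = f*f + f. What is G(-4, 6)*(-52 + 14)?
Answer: -1596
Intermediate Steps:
G(Z, f) = f + f² (G(Z, f) = f² + f = f + f²)
G(-4, 6)*(-52 + 14) = (6*(1 + 6))*(-52 + 14) = (6*7)*(-38) = 42*(-38) = -1596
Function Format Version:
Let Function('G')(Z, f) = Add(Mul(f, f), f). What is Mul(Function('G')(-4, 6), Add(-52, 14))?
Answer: -1596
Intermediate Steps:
Function('G')(Z, f) = Add(f, Pow(f, 2)) (Function('G')(Z, f) = Add(Pow(f, 2), f) = Add(f, Pow(f, 2)))
Mul(Function('G')(-4, 6), Add(-52, 14)) = Mul(Mul(6, Add(1, 6)), Add(-52, 14)) = Mul(Mul(6, 7), -38) = Mul(42, -38) = -1596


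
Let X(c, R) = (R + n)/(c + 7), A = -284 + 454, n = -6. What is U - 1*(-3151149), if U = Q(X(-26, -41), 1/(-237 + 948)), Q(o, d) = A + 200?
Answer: 3151519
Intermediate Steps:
A = 170
X(c, R) = (-6 + R)/(7 + c) (X(c, R) = (R - 6)/(c + 7) = (-6 + R)/(7 + c))
Q(o, d) = 370 (Q(o, d) = 170 + 200 = 370)
U = 370
U - 1*(-3151149) = 370 - 1*(-3151149) = 370 + 3151149 = 3151519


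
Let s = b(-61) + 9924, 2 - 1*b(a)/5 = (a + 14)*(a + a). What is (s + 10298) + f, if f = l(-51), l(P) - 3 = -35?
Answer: -8470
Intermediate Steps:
b(a) = 10 - 10*a*(14 + a) (b(a) = 10 - 5*(a + 14)*(a + a) = 10 - 5*(14 + a)*2*a = 10 - 10*a*(14 + a))
l(P) = -32 (l(P) = 3 - 35 = -32)
s = -18736 (s = (10 - 140*(-61) - 10*(-61)²) + 9924 = (10 + 8540 - 10*3721) + 9924 = (10 + 8540 - 37210) + 9924 = -28660 + 9924 = -18736)
f = -32
(s + 10298) + f = (-18736 + 10298) - 32 = -8438 - 32 = -8470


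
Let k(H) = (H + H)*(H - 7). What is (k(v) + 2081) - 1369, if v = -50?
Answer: 6412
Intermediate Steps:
k(H) = 2*H*(-7 + H) (k(H) = (2*H)*(-7 + H) = 2*H*(-7 + H))
(k(v) + 2081) - 1369 = (2*(-50)*(-7 - 50) + 2081) - 1369 = (2*(-50)*(-57) + 2081) - 1369 = (5700 + 2081) - 1369 = 7781 - 1369 = 6412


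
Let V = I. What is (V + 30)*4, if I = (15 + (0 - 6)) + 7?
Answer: 184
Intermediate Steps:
I = 16 (I = (15 - 6) + 7 = 9 + 7 = 16)
V = 16
(V + 30)*4 = (16 + 30)*4 = 46*4 = 184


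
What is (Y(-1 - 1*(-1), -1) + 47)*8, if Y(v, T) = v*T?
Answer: 376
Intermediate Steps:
Y(v, T) = T*v
(Y(-1 - 1*(-1), -1) + 47)*8 = (-(-1 - 1*(-1)) + 47)*8 = (-(-1 + 1) + 47)*8 = (-1*0 + 47)*8 = (0 + 47)*8 = 47*8 = 376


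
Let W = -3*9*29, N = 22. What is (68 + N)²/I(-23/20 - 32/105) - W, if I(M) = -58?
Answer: 18657/29 ≈ 643.34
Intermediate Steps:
W = -783 (W = -27*29 = -783)
(68 + N)²/I(-23/20 - 32/105) - W = (68 + 22)²/(-58) - 1*(-783) = 90²*(-1/58) + 783 = 8100*(-1/58) + 783 = -4050/29 + 783 = 18657/29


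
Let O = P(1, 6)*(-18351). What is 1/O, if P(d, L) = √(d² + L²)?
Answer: -√37/678987 ≈ -8.9586e-6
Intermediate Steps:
P(d, L) = √(L² + d²)
O = -18351*√37 (O = √(6² + 1²)*(-18351) = √(36 + 1)*(-18351) = √37*(-18351) = -18351*√37 ≈ -1.1162e+5)
1/O = 1/(-18351*√37) = -√37/678987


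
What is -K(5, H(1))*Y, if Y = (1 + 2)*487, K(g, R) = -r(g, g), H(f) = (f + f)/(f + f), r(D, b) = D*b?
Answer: 36525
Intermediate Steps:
H(f) = 1 (H(f) = (2*f)/((2*f)) = (2*f)*(1/(2*f)) = 1)
K(g, R) = -g² (K(g, R) = -g*g = -g²)
Y = 1461 (Y = 3*487 = 1461)
-K(5, H(1))*Y = -(-1*5²)*1461 = -(-1*25)*1461 = -(-25)*1461 = -1*(-36525) = 36525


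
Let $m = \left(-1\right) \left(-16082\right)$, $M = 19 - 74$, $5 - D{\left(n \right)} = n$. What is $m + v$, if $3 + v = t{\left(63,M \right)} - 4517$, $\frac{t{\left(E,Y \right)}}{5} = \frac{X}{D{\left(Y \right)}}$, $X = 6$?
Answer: $\frac{23125}{2} \approx 11563.0$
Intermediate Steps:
$D{\left(n \right)} = 5 - n$
$M = -55$ ($M = 19 - 74 = -55$)
$t{\left(E,Y \right)} = \frac{30}{5 - Y}$ ($t{\left(E,Y \right)} = 5 \frac{6}{5 - Y} = \frac{30}{5 - Y}$)
$v = - \frac{9039}{2}$ ($v = -3 - \left(4517 + \frac{30}{-5 - 55}\right) = -3 - \left(4517 + \frac{30}{-60}\right) = -3 - \frac{9033}{2} = - \frac{9039}{2} \approx -4519.5$)
$m = 16082$
$m + v = 16082 - \frac{9039}{2} = \frac{23125}{2}$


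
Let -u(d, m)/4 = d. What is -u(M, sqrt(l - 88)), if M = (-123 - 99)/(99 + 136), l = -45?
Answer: -888/235 ≈ -3.7787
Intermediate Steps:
M = -222/235 ≈ -0.94468
u(d, m) = -4*d
-u(M, sqrt(l - 88)) = -(-4)*(-222)/235 = -1*888/235 = -888/235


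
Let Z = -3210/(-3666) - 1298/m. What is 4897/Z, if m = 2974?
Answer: 4449203629/399006 ≈ 11151.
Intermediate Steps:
Z = 399006/908557 (Z = -3210/(-3666) - 1298/2974 = -3210*(-1/3666) - 1298*1/2974 = 535/611 - 649/1487 = 399006/908557 ≈ 0.43916)
4897/Z = 4897/(399006/908557) = 4897*(908557/399006) = 4449203629/399006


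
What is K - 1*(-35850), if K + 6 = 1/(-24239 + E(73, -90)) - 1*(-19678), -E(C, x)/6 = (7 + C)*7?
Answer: 1532351677/27599 ≈ 55522.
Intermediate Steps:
E(C, x) = -294 - 42*C (E(C, x) = -6*(7 + C)*7 = -6*(49 + 7*C) = -294 - 42*C)
K = 542927527/27599 (K = -6 + (1/(-24239 + (-294 - 42*73)) - 1*(-19678)) = -6 + (1/(-24239 + (-294 - 3066)) + 19678) = -6 + (1/(-24239 - 3360) + 19678) = -6 + (1/(-27599) + 19678) = -6 + (-1/27599 + 19678) = -6 + 543093121/27599 = 542927527/27599 ≈ 19672.)
K - 1*(-35850) = 542927527/27599 - 1*(-35850) = 542927527/27599 + 35850 = 1532351677/27599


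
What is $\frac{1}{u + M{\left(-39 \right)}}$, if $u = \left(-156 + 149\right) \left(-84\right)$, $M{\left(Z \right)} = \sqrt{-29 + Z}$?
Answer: $\frac{147}{86453} - \frac{i \sqrt{17}}{172906} \approx 0.0017003 - 2.3846 \cdot 10^{-5} i$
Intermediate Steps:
$u = 588$ ($u = \left(-7\right) \left(-84\right) = 588$)
$\frac{1}{u + M{\left(-39 \right)}} = \frac{1}{588 + \sqrt{-29 - 39}} = \frac{1}{588 + \sqrt{-68}} = \frac{1}{588 + 2 i \sqrt{17}}$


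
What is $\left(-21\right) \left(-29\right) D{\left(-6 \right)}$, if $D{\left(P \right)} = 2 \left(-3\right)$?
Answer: $-3654$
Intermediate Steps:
$D{\left(P \right)} = -6$
$\left(-21\right) \left(-29\right) D{\left(-6 \right)} = \left(-21\right) \left(-29\right) \left(-6\right) = 609 \left(-6\right) = -3654$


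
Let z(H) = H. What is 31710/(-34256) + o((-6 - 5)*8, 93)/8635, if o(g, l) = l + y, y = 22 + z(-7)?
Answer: -135058101/147900280 ≈ -0.91317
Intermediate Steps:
y = 15 (y = 22 - 7 = 15)
o(g, l) = 15 + l (o(g, l) = l + 15 = 15 + l)
31710/(-34256) + o((-6 - 5)*8, 93)/8635 = 31710/(-34256) + (15 + 93)/8635 = 31710*(-1/34256) + 108*(1/8635) = -15855/17128 + 108/8635 = -135058101/147900280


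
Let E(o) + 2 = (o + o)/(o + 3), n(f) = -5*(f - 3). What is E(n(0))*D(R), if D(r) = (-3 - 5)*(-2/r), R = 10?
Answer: -8/15 ≈ -0.53333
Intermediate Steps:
n(f) = 15 - 5*f (n(f) = -5*(-3 + f) = 15 - 5*f)
D(r) = 16/r (D(r) = -(-16)/r = 16/r)
E(o) = -2 + 2*o/(3 + o) (E(o) = -2 + (o + o)/(o + 3) = -2 + (2*o)/(3 + o) = -2 + 2*o/(3 + o))
E(n(0))*D(R) = (-6/(3 + (15 - 5*0)))*(16/10) = (-6/(3 + (15 + 0)))*(16*(1/10)) = -6/(3 + 15)*(8/5) = -6/18*(8/5) = -6*1/18*(8/5) = -1/3*8/5 = -8/15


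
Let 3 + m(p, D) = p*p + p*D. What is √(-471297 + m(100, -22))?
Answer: 30*I*√515 ≈ 680.81*I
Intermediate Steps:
m(p, D) = -3 + p² + D*p (m(p, D) = -3 + (p*p + p*D) = -3 + (p² + D*p) = -3 + p² + D*p)
√(-471297 + m(100, -22)) = √(-471297 + (-3 + 100² - 22*100)) = √(-471297 + (-3 + 10000 - 2200)) = √(-471297 + 7797) = √(-463500) = 30*I*√515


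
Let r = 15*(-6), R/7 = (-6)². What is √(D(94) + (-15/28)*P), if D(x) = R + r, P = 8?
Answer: 4*√483/7 ≈ 12.558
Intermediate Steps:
R = 252 (R = 7*(-6)² = 7*36 = 252)
r = -90
D(x) = 162 (D(x) = 252 - 90 = 162)
√(D(94) + (-15/28)*P) = √(162 + (-15/28)*8) = √(162 + ((1/28)*(-15))*8) = √(162 - 15/28*8) = √(162 - 30/7) = √(1104/7) = 4*√483/7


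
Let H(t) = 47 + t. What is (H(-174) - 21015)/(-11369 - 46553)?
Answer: 10571/28961 ≈ 0.36501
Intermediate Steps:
(H(-174) - 21015)/(-11369 - 46553) = ((47 - 174) - 21015)/(-11369 - 46553) = (-127 - 21015)/(-57922) = -21142*(-1/57922) = 10571/28961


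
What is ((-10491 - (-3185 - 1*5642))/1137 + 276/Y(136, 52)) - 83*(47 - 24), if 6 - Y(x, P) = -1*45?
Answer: -36822745/19329 ≈ -1905.1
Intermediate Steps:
Y(x, P) = 51 (Y(x, P) = 6 - (-1)*45 = 6 - 1*(-45) = 6 + 45 = 51)
((-10491 - (-3185 - 1*5642))/1137 + 276/Y(136, 52)) - 83*(47 - 24) = ((-10491 - (-3185 - 1*5642))/1137 + 276/51) - 83*(47 - 24) = ((-10491 - (-3185 - 5642))*(1/1137) + 276*(1/51)) - 83*23 = ((-10491 - 1*(-8827))*(1/1137) + 92/17) - 1909 = ((-10491 + 8827)*(1/1137) + 92/17) - 1909 = (-1664*1/1137 + 92/17) - 1909 = (-1664/1137 + 92/17) - 1909 = 76316/19329 - 1909 = -36822745/19329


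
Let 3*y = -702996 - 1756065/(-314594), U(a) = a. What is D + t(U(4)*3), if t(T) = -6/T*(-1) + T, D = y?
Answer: -36857461714/157297 ≈ -2.3432e+5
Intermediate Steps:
y = -73718855853/314594 (y = (-702996 - 1756065/(-314594))/3 = (-702996 - 1756065*(-1)/314594)/3 = (-702996 - 1*(-1756065/314594))/3 = (-702996 + 1756065/314594)/3 = (⅓)*(-221156567559/314594) = -73718855853/314594 ≈ -2.3433e+5)
D = -73718855853/314594 ≈ -2.3433e+5
t(T) = T + 6/T (t(T) = 6/T + T = T + 6/T)
D + t(U(4)*3) = -73718855853/314594 + (4*3 + 6/((4*3))) = -73718855853/314594 + (12 + 6/12) = -73718855853/314594 + (12 + 6*(1/12)) = -73718855853/314594 + (12 + ½) = -73718855853/314594 + 25/2 = -36857461714/157297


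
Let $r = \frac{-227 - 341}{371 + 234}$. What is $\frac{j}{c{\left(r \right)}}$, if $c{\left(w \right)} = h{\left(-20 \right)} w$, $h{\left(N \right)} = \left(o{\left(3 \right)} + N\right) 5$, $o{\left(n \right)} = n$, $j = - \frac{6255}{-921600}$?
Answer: $\frac{16819}{197754880} \approx 8.505 \cdot 10^{-5}$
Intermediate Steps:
$r = - \frac{568}{605} \approx -0.93884$
$j = \frac{139}{20480}$ ($j = \left(-6255\right) \left(- \frac{1}{921600}\right) = \frac{139}{20480} \approx 0.0067871$)
$h{\left(N \right)} = 15 + 5 N$ ($h{\left(N \right)} = \left(3 + N\right) 5 = 15 + 5 N$)
$c{\left(w \right)} = - 85 w$ ($c{\left(w \right)} = \left(15 + 5 \left(-20\right)\right) w = \left(15 - 100\right) w = - 85 w$)
$\frac{j}{c{\left(r \right)}} = \frac{139}{20480 \left(\left(-85\right) \left(- \frac{568}{605}\right)\right)} = \frac{139}{20480 \cdot \frac{9656}{121}} = \frac{139}{20480} \cdot \frac{121}{9656} = \frac{16819}{197754880}$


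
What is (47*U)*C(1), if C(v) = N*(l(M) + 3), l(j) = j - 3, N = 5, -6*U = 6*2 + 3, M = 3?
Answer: -3525/2 ≈ -1762.5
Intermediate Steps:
U = -5/2 (U = -(6*2 + 3)/6 = -(12 + 3)/6 = -1/6*15 = -5/2 ≈ -2.5000)
l(j) = -3 + j
C(v) = 15 (C(v) = 5*((-3 + 3) + 3) = 5*(0 + 3) = 5*3 = 15)
(47*U)*C(1) = (47*(-5/2))*15 = -235/2*15 = -3525/2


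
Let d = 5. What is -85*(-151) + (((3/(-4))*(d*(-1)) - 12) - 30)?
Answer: 51187/4 ≈ 12797.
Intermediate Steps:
-85*(-151) + (((3/(-4))*(d*(-1)) - 12) - 30) = -85*(-151) + (((3/(-4))*(5*(-1)) - 12) - 30) = 12835 + (((3*(-¼))*(-5) - 12) - 30) = 12835 + ((-¾*(-5) - 12) - 30) = 12835 + ((15/4 - 12) - 30) = 12835 + (-33/4 - 30) = 12835 - 153/4 = 51187/4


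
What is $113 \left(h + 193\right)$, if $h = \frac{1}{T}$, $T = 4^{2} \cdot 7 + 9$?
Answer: $\frac{2639002}{121} \approx 21810.0$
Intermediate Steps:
$T = 121$ ($T = 16 \cdot 7 + 9 = 112 + 9 = 121$)
$h = \frac{1}{121} \approx 0.0082645$
$113 \left(h + 193\right) = 113 \left(\frac{1}{121} + 193\right) = 113 \cdot \frac{23354}{121} = \frac{2639002}{121}$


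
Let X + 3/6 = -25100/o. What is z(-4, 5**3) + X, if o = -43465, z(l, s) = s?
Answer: 2174597/17386 ≈ 125.08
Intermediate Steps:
X = 1347/17386 (X = -1/2 - 25100/(-43465) = -1/2 - 25100*(-1/43465) = -1/2 + 5020/8693 = 1347/17386 ≈ 0.077476)
z(-4, 5**3) + X = 5**3 + 1347/17386 = 125 + 1347/17386 = 2174597/17386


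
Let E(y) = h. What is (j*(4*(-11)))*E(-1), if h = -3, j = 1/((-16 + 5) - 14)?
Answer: -132/25 ≈ -5.2800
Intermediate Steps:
j = -1/25 (j = 1/(-11 - 14) = 1/(-25) = -1/25 ≈ -0.040000)
E(y) = -3
(j*(4*(-11)))*E(-1) = -4*(-11)/25*(-3) = -1/25*(-44)*(-3) = (44/25)*(-3) = -132/25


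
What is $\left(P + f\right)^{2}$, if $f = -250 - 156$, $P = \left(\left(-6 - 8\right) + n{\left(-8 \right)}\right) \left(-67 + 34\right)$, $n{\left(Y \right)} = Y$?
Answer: $102400$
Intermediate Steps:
$P = 726$ ($P = \left(\left(-6 - 8\right) - 8\right) \left(-67 + 34\right) = \left(\left(-6 - 8\right) - 8\right) \left(-33\right) = \left(-14 - 8\right) \left(-33\right) = \left(-22\right) \left(-33\right) = 726$)
$f = -406$
$\left(P + f\right)^{2} = \left(726 - 406\right)^{2} = 320^{2} = 102400$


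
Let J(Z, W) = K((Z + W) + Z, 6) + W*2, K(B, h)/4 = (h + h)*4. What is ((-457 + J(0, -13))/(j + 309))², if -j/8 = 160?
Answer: 84681/942841 ≈ 0.089815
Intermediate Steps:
j = -1280 (j = -8*160 = -1280)
K(B, h) = 32*h (K(B, h) = 4*((h + h)*4) = 4*((2*h)*4) = 4*(8*h) = 32*h)
J(Z, W) = 192 + 2*W (J(Z, W) = 32*6 + W*2 = 192 + 2*W)
((-457 + J(0, -13))/(j + 309))² = ((-457 + (192 + 2*(-13)))/(-1280 + 309))² = ((-457 + (192 - 26))/(-971))² = ((-457 + 166)*(-1/971))² = (-291*(-1/971))² = (291/971)² = 84681/942841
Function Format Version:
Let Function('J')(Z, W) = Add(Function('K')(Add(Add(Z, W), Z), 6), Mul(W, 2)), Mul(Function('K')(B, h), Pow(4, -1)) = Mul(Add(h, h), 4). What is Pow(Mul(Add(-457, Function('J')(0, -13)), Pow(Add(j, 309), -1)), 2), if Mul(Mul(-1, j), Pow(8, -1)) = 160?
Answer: Rational(84681, 942841) ≈ 0.089815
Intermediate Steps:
j = -1280 (j = Mul(-8, 160) = -1280)
Function('K')(B, h) = Mul(32, h) (Function('K')(B, h) = Mul(4, Mul(Add(h, h), 4)) = Mul(4, Mul(Mul(2, h), 4)) = Mul(4, Mul(8, h)) = Mul(32, h))
Function('J')(Z, W) = Add(192, Mul(2, W)) (Function('J')(Z, W) = Add(Mul(32, 6), Mul(W, 2)) = Add(192, Mul(2, W)))
Pow(Mul(Add(-457, Function('J')(0, -13)), Pow(Add(j, 309), -1)), 2) = Pow(Mul(Add(-457, Add(192, Mul(2, -13))), Pow(Add(-1280, 309), -1)), 2) = Pow(Mul(Add(-457, Add(192, -26)), Pow(-971, -1)), 2) = Pow(Mul(Add(-457, 166), Rational(-1, 971)), 2) = Pow(Mul(-291, Rational(-1, 971)), 2) = Pow(Rational(291, 971), 2) = Rational(84681, 942841)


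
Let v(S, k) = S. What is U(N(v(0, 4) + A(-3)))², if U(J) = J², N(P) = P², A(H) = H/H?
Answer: 1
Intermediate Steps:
A(H) = 1
U(N(v(0, 4) + A(-3)))² = (((0 + 1)²)²)² = ((1²)²)² = (1²)² = 1² = 1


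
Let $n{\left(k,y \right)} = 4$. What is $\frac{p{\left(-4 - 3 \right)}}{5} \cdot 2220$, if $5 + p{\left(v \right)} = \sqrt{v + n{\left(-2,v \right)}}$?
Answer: $-2220 + 444 i \sqrt{3} \approx -2220.0 + 769.03 i$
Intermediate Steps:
$p{\left(v \right)} = -5 + \sqrt{4 + v}$ ($p{\left(v \right)} = -5 + \sqrt{v + 4} = -5 + \sqrt{4 + v}$)
$\frac{p{\left(-4 - 3 \right)}}{5} \cdot 2220 = \frac{-5 + \sqrt{4 - 7}}{5} \cdot 2220 = \left(-5 + \sqrt{4 - 7}\right) \frac{1}{5} \cdot 2220 = \left(-5 + \sqrt{-3}\right) \frac{1}{5} \cdot 2220 = \left(-5 + i \sqrt{3}\right) \frac{1}{5} \cdot 2220 = \left(-1 + \frac{i \sqrt{3}}{5}\right) 2220 = -2220 + 444 i \sqrt{3}$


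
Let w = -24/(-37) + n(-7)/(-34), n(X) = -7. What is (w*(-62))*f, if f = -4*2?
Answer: 266600/629 ≈ 423.85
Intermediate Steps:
f = -8
w = 1075/1258 (w = -24/(-37) - 7/(-34) = -24*(-1/37) - 7*(-1/34) = 24/37 + 7/34 = 1075/1258 ≈ 0.85453)
(w*(-62))*f = ((1075/1258)*(-62))*(-8) = -33325/629*(-8) = 266600/629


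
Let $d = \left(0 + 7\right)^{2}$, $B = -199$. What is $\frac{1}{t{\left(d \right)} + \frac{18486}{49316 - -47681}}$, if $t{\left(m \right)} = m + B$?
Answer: $- \frac{96997}{14531064} \approx -0.0066751$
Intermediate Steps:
$d = 49$ ($d = 7^{2} = 49$)
$t{\left(m \right)} = -199 + m$ ($t{\left(m \right)} = m - 199 = -199 + m$)
$\frac{1}{t{\left(d \right)} + \frac{18486}{49316 - -47681}} = \frac{1}{\left(-199 + 49\right) + \frac{18486}{49316 - -47681}} = \frac{1}{-150 + \frac{18486}{49316 + 47681}} = \frac{1}{-150 + \frac{18486}{96997}} = \frac{1}{- \frac{14531064}{96997}} = - \frac{96997}{14531064}$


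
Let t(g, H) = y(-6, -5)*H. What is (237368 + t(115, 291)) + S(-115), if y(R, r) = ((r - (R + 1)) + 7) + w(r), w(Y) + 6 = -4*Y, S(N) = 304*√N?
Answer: 243479 + 304*I*√115 ≈ 2.4348e+5 + 3260.0*I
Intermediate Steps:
w(Y) = -6 - 4*Y
y(R, r) = -R - 3*r (y(R, r) = ((r - (R + 1)) + 7) + (-6 - 4*r) = ((r - (1 + R)) + 7) + (-6 - 4*r) = ((r + (-1 - R)) + 7) + (-6 - 4*r) = ((-1 + r - R) + 7) + (-6 - 4*r) = (6 + r - R) + (-6 - 4*r) = -R - 3*r)
t(g, H) = 21*H (t(g, H) = (-1*(-6) - 3*(-5))*H = (6 + 15)*H = 21*H)
(237368 + t(115, 291)) + S(-115) = (237368 + 21*291) + 304*√(-115) = (237368 + 6111) + 304*(I*√115) = 243479 + 304*I*√115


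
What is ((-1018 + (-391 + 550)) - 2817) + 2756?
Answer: -920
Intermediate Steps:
((-1018 + (-391 + 550)) - 2817) + 2756 = ((-1018 + 159) - 2817) + 2756 = (-859 - 2817) + 2756 = -3676 + 2756 = -920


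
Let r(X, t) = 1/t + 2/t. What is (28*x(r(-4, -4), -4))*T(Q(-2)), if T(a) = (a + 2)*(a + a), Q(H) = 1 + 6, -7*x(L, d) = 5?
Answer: -2520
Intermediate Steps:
r(X, t) = 3/t (r(X, t) = 1/t + 2/t = 3/t)
x(L, d) = -5/7 (x(L, d) = -⅐*5 = -5/7)
Q(H) = 7
T(a) = 2*a*(2 + a) (T(a) = (2 + a)*(2*a) = 2*a*(2 + a))
(28*x(r(-4, -4), -4))*T(Q(-2)) = (28*(-5/7))*(2*7*(2 + 7)) = -40*7*9 = -20*126 = -2520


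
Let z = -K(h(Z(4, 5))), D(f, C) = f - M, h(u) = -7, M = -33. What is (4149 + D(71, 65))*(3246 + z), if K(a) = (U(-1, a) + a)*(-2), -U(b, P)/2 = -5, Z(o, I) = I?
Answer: 13830756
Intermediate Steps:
U(b, P) = 10 (U(b, P) = -2*(-5) = 10)
K(a) = -20 - 2*a (K(a) = (10 + a)*(-2) = -20 - 2*a)
D(f, C) = 33 + f (D(f, C) = f - 1*(-33) = f + 33 = 33 + f)
z = 6 (z = -(-20 - 2*(-7)) = -(-20 + 14) = -1*(-6) = 6)
(4149 + D(71, 65))*(3246 + z) = (4149 + (33 + 71))*(3246 + 6) = (4149 + 104)*3252 = 4253*3252 = 13830756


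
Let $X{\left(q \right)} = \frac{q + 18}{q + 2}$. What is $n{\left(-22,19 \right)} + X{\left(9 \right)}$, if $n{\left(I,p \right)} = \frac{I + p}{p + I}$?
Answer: $\frac{38}{11} \approx 3.4545$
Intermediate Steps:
$n{\left(I,p \right)} = 1$ ($n{\left(I,p \right)} = \frac{I + p}{I + p} = 1$)
$X{\left(q \right)} = \frac{18 + q}{2 + q}$
$n{\left(-22,19 \right)} + X{\left(9 \right)} = 1 + \frac{18 + 9}{2 + 9} = 1 + \frac{1}{11} \cdot 27 = 1 + \frac{27}{11} = \frac{38}{11}$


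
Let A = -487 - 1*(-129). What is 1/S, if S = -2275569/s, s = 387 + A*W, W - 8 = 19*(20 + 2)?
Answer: 50707/758523 ≈ 0.066850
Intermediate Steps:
W = 426 (W = 8 + 19*(20 + 2) = 8 + 19*22 = 8 + 418 = 426)
A = -358 (A = -487 + 129 = -358)
s = -152121 (s = 387 - 358*426 = 387 - 152508 = -152121)
S = 758523/50707 (S = -2275569/(-152121) = -2275569*(-1/152121) = 758523/50707 ≈ 14.959)
1/S = 1/(758523/50707) = 50707/758523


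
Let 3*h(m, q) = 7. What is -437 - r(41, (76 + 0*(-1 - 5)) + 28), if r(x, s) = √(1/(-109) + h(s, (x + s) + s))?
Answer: -437 - 2*√62130/327 ≈ -438.52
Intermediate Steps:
h(m, q) = 7/3 (h(m, q) = (⅓)*7 = 7/3)
r(x, s) = 2*√62130/327 (r(x, s) = √(1/(-109) + 7/3) = √(-1/109 + 7/3) = √(760/327) = 2*√62130/327)
-437 - r(41, (76 + 0*(-1 - 5)) + 28) = -437 - 2*√62130/327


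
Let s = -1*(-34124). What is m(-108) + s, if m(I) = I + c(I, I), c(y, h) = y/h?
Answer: 34017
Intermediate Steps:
s = 34124
m(I) = 1 + I (m(I) = I + I/I = I + 1 = 1 + I)
m(-108) + s = (1 - 108) + 34124 = -107 + 34124 = 34017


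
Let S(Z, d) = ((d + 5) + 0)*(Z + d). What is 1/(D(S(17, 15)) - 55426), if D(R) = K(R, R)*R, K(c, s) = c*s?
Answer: 1/262088574 ≈ 3.8155e-9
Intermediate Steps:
S(Z, d) = (5 + d)*(Z + d) (S(Z, d) = ((5 + d) + 0)*(Z + d) = (5 + d)*(Z + d))
D(R) = R**3 (D(R) = (R*R)*R = R**2*R = R**3)
1/(D(S(17, 15)) - 55426) = 1/((15**2 + 5*17 + 5*15 + 17*15)**3 - 55426) = 1/((225 + 85 + 75 + 255)**3 - 55426) = 1/(640**3 - 55426) = 1/(262144000 - 55426) = 1/262088574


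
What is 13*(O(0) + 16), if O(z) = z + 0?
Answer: 208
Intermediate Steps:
O(z) = z
13*(O(0) + 16) = 13*(0 + 16) = 13*16 = 208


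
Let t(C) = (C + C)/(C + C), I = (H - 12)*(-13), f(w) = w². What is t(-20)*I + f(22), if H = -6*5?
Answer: 1030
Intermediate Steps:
H = -30
I = 546 (I = (-30 - 12)*(-13) = -42*(-13) = 546)
t(C) = 1 (t(C) = (2*C)/((2*C)) = (2*C)*(1/(2*C)) = 1)
t(-20)*I + f(22) = 1*546 + 22² = 546 + 484 = 1030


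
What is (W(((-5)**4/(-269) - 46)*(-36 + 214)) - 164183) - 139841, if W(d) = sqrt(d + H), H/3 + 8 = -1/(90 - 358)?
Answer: -304024 + 3*I*sqrt(1245256524559)/36046 ≈ -3.0402e+5 + 92.874*I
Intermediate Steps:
H = -6429/268 (H = -24 + 3*(-1/(90 - 358)) = -24 + 3*(-1/(-268)) = -24 + 3*(-1*(-1/268)) = -24 + 3*(1/268) = -24 + 3/268 = -6429/268 ≈ -23.989)
W(d) = sqrt(-6429/268 + d) (W(d) = sqrt(d - 6429/268) = sqrt(-6429/268 + d))
(W(((-5)**4/(-269) - 46)*(-36 + 214)) - 164183) - 139841 = (sqrt(-430743 + 17956*(((-5)**4/(-269) - 46)*(-36 + 214)))/134 - 164183) - 139841 = (sqrt(-430743 + 17956*((625*(-1/269) - 46)*178))/134 - 164183) - 139841 = (sqrt(-430743 + 17956*((-625/269 - 46)*178))/134 - 164183) - 139841 = (sqrt(-430743 + 17956*(-12999/269*178))/134 - 164183) - 139841 = (sqrt(-430743 + 17956*(-2313822/269))/134 - 164183) - 139841 = (sqrt(-430743 - 41546987832/269)/134 - 164183) - 139841 = (sqrt(-41662857699/269)/134 - 164183) - 139841 = ((3*I*sqrt(1245256524559)/269)/134 - 164183) - 139841 = (3*I*sqrt(1245256524559)/36046 - 164183) - 139841 = (-164183 + 3*I*sqrt(1245256524559)/36046) - 139841 = -304024 + 3*I*sqrt(1245256524559)/36046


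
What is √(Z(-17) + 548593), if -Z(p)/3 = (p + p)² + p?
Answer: 2*√136294 ≈ 738.36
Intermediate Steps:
Z(p) = -12*p² - 3*p (Z(p) = -3*((p + p)² + p) = -3*((2*p)² + p) = -3*(4*p² + p) = -3*(p + 4*p²) = -12*p² - 3*p)
√(Z(-17) + 548593) = √(-3*(-17)*(1 + 4*(-17)) + 548593) = √(-3*(-17)*(1 - 68) + 548593) = √(-3*(-17)*(-67) + 548593) = √(-3417 + 548593) = √545176 = 2*√136294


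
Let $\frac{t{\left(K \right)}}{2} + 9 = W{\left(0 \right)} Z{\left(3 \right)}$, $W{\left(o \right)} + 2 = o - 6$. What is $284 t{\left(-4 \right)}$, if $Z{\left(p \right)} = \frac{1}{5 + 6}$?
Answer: $- \frac{60776}{11} \approx -5525.1$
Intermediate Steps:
$Z{\left(p \right)} = \frac{1}{11}$
$W{\left(o \right)} = -8 + o$ ($W{\left(o \right)} = -2 + \left(o - 6\right) = -2 + \left(-6 + o\right) = -8 + o$)
$t{\left(K \right)} = - \frac{214}{11}$ ($t{\left(K \right)} = -18 + 2 \left(-8 + 0\right) \frac{1}{11} = -18 + 2 \left(\left(-8\right) \frac{1}{11}\right) = -18 + 2 \left(- \frac{8}{11}\right) = -18 - \frac{16}{11} = - \frac{214}{11}$)
$284 t{\left(-4 \right)} = 284 \left(- \frac{214}{11}\right) = - \frac{60776}{11}$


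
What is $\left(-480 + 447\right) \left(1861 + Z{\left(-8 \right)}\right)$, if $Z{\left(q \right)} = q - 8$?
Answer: $-60885$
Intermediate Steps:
$Z{\left(q \right)} = -8 + q$
$\left(-480 + 447\right) \left(1861 + Z{\left(-8 \right)}\right) = \left(-480 + 447\right) \left(1861 - 16\right) = - 33 \left(1861 - 16\right) = \left(-33\right) 1845 = -60885$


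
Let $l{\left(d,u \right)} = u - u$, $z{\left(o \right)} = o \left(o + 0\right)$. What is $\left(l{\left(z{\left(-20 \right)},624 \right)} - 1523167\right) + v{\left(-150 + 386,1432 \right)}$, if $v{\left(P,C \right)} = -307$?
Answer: $-1523474$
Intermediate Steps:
$z{\left(o \right)} = o^{2}$ ($z{\left(o \right)} = o o = o^{2}$)
$l{\left(d,u \right)} = 0$
$\left(l{\left(z{\left(-20 \right)},624 \right)} - 1523167\right) + v{\left(-150 + 386,1432 \right)} = \left(0 - 1523167\right) - 307 = -1523167 - 307 = -1523474$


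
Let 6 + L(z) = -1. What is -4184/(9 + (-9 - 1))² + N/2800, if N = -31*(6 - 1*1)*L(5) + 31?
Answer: -2928521/700 ≈ -4183.6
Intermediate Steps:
L(z) = -7 (L(z) = -6 - 1 = -7)
N = 1116 (N = -31*(6 - 1*1)*(-7) + 31 = -31*(6 - 1)*(-7) + 31 = -155*(-7) + 31 = -31*(-35) + 31 = 1085 + 31 = 1116)
-4184/(9 + (-9 - 1))² + N/2800 = -4184/(9 + (-9 - 1))² + 1116/2800 = -4184/(9 - 10)² + 1116*(1/2800) = -4184/((-1)²) + 279/700 = -4184/1 + 279/700 = -4184*1 + 279/700 = -4184 + 279/700 = -2928521/700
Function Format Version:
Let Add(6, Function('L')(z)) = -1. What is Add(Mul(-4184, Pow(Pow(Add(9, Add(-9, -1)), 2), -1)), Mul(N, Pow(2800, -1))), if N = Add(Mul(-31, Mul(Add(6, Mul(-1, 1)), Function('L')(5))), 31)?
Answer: Rational(-2928521, 700) ≈ -4183.6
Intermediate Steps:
Function('L')(z) = -7 (Function('L')(z) = Add(-6, -1) = -7)
N = 1116 (N = Add(Mul(-31, Mul(Add(6, Mul(-1, 1)), -7)), 31) = Add(Mul(-31, Mul(Add(6, -1), -7)), 31) = Add(Mul(-31, Mul(5, -7)), 31) = Add(Mul(-31, -35), 31) = Add(1085, 31) = 1116)
Add(Mul(-4184, Pow(Pow(Add(9, Add(-9, -1)), 2), -1)), Mul(N, Pow(2800, -1))) = Add(Mul(-4184, Pow(Pow(Add(9, Add(-9, -1)), 2), -1)), Mul(1116, Pow(2800, -1))) = Add(Mul(-4184, Pow(Pow(Add(9, -10), 2), -1)), Mul(1116, Rational(1, 2800))) = Add(Mul(-4184, Pow(Pow(-1, 2), -1)), Rational(279, 700)) = Add(Mul(-4184, Pow(1, -1)), Rational(279, 700)) = Add(Mul(-4184, 1), Rational(279, 700)) = Add(-4184, Rational(279, 700)) = Rational(-2928521, 700)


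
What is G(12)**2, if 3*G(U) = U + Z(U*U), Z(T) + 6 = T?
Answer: 2500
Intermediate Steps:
Z(T) = -6 + T
G(U) = -2 + U/3 + U**2/3 (G(U) = (U + (-6 + U*U))/3 = (U + (-6 + U**2))/3 = (-6 + U + U**2)/3 = -2 + U/3 + U**2/3)
G(12)**2 = (-2 + (1/3)*12 + (1/3)*12**2)**2 = (-2 + 4 + (1/3)*144)**2 = (-2 + 4 + 48)**2 = 50**2 = 2500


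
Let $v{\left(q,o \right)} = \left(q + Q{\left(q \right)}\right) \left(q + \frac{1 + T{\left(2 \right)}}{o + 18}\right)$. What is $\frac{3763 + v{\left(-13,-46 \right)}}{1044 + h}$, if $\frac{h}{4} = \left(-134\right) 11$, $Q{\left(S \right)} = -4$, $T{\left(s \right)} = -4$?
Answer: $- \frac{111501}{135856} \approx -0.82073$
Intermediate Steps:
$h = -5896$ ($h = 4 \left(\left(-134\right) 11\right) = 4 \left(-1474\right) = -5896$)
$v{\left(q,o \right)} = \left(-4 + q\right) \left(q - \frac{3}{18 + o}\right)$ ($v{\left(q,o \right)} = \left(q - 4\right) \left(q + \frac{1 - 4}{o + 18}\right) = \left(-4 + q\right) \left(q - \frac{3}{18 + o}\right)$)
$\frac{3763 + v{\left(-13,-46 \right)}}{1044 + h} = \frac{3763 + \frac{12 - -975 + 18 \left(-13\right)^{2} - 46 \left(-13\right)^{2} - \left(-184\right) \left(-13\right)}{18 - 46}}{1044 - 5896} = \frac{3763 + \frac{12 + 975 + 18 \cdot 169 - 7774 - 2392}{-28}}{-4852} = \left(3763 - \frac{12 + 975 + 3042 - 7774 - 2392}{28}\right) \left(- \frac{1}{4852}\right) = \left(3763 - - \frac{6137}{28}\right) \left(- \frac{1}{4852}\right) = \left(3763 + \frac{6137}{28}\right) \left(- \frac{1}{4852}\right) = \frac{111501}{28} \left(- \frac{1}{4852}\right) = - \frac{111501}{135856}$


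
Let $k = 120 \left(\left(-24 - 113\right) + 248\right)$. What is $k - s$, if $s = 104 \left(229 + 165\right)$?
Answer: $-27656$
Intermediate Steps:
$s = 40976$ ($s = 104 \cdot 394 = 40976$)
$k = 13320$ ($k = 120 \left(\left(-24 - 113\right) + 248\right) = 120 \left(-137 + 248\right) = 120 \cdot 111 = 13320$)
$k - s = 13320 - 40976 = -27656$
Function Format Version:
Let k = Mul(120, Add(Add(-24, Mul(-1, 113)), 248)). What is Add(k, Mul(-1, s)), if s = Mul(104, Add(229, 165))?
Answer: -27656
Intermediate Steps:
s = 40976 (s = Mul(104, 394) = 40976)
k = 13320 (k = Mul(120, Add(Add(-24, -113), 248)) = Mul(120, Add(-137, 248)) = Mul(120, 111) = 13320)
Add(k, Mul(-1, s)) = Add(13320, Mul(-1, 40976)) = Add(13320, -40976) = -27656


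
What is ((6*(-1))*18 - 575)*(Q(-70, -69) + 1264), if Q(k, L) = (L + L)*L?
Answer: -7366838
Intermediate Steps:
Q(k, L) = 2*L**2 (Q(k, L) = (2*L)*L = 2*L**2)
((6*(-1))*18 - 575)*(Q(-70, -69) + 1264) = ((6*(-1))*18 - 575)*(2*(-69)**2 + 1264) = (-6*18 - 575)*(2*4761 + 1264) = (-108 - 575)*(9522 + 1264) = -683*10786 = -7366838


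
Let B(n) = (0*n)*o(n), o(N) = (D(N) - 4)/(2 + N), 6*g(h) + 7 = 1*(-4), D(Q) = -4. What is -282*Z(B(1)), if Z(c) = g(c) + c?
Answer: 517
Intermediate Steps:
g(h) = -11/6 (g(h) = -7/6 + (1*(-4))/6 = -7/6 + (⅙)*(-4) = -7/6 - ⅔ = -11/6)
o(N) = -8/(2 + N) (o(N) = (-4 - 4)/(2 + N) = -8/(2 + N))
B(n) = 0 (B(n) = (0*n)*(-8/(2 + n)) = 0*(-8/(2 + n)) = 0)
Z(c) = -11/6 + c
-282*Z(B(1)) = -282*(-11/6 + 0) = -282*(-11/6) = 517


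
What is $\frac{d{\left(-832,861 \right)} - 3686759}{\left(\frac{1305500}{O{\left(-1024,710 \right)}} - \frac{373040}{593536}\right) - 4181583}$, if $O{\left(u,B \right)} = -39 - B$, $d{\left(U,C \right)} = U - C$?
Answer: $\frac{4880156415648}{5534920405427} \approx 0.8817$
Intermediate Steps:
$\frac{d{\left(-832,861 \right)} - 3686759}{\left(\frac{1305500}{O{\left(-1024,710 \right)}} - \frac{373040}{593536}\right) - 4181583} = \frac{\left(-832 - 861\right) - 3686759}{\left(\frac{1305500}{-39 - 710} - \frac{373040}{593536}\right) - 4181583} = \frac{\left(-832 - 861\right) - 3686759}{\left(\frac{1305500}{-39 - 710} - \frac{23315}{37096}\right) - 4181583} = \frac{-1693 - 3686759}{\left(\frac{1305500}{-749} - \frac{23315}{37096}\right) - 4181583} = - \frac{3688452}{\left(1305500 \left(- \frac{1}{749}\right) - \frac{23315}{37096}\right) - 4181583} = - \frac{3688452}{\left(- \frac{186500}{107} - \frac{23315}{37096}\right) - 4181583} = - \frac{3688452}{- \frac{6920898705}{3969272} - 4181583} = - \frac{3688452}{- \frac{16604761216281}{3969272}} = \left(-3688452\right) \left(- \frac{3969272}{16604761216281}\right) = \frac{4880156415648}{5534920405427}$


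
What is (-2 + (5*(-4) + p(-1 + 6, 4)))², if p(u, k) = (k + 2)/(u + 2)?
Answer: 21904/49 ≈ 447.02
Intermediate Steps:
p(u, k) = (2 + k)/(2 + u)
(-2 + (5*(-4) + p(-1 + 6, 4)))² = (-2 + (5*(-4) + (2 + 4)/(2 + (-1 + 6))))² = (-2 + (-20 + 6/(2 + 5)))² = (-2 + (-20 + 6/7))² = (-2 - 134/7)² = (-148/7)² = 21904/49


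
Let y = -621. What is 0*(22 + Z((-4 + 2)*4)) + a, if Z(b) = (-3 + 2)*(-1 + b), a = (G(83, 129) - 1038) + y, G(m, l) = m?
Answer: -1576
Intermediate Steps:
a = -1576 (a = (83 - 1038) - 621 = -955 - 621 = -1576)
Z(b) = 1 - b (Z(b) = -(-1 + b) = 1 - b)
0*(22 + Z((-4 + 2)*4)) + a = 0*(22 + (1 - (-4 + 2)*4)) - 1576 = 0*(22 + (1 - (-2)*4)) - 1576 = 0*(22 + (1 - 1*(-8))) - 1576 = 0*(22 + (1 + 8)) - 1576 = 0*(22 + 9) - 1576 = 0*31 - 1576 = 0 - 1576 = -1576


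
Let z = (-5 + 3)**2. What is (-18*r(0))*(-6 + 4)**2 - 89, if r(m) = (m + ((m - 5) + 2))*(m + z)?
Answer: 775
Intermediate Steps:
z = 4 (z = (-2)**2 = 4)
r(m) = (-3 + 2*m)*(4 + m) (r(m) = (m + ((m - 5) + 2))*(m + 4) = (m + ((-5 + m) + 2))*(4 + m) = (m + (-3 + m))*(4 + m) = (-3 + 2*m)*(4 + m))
(-18*r(0))*(-6 + 4)**2 - 89 = (-18*(-12 + 2*0**2 + 5*0))*(-6 + 4)**2 - 89 = -18*(-12 + 2*0 + 0)*(-2)**2 - 89 = -18*(-12 + 0 + 0)*4 - 89 = -18*(-12)*4 - 89 = 216*4 - 89 = 864 - 89 = 775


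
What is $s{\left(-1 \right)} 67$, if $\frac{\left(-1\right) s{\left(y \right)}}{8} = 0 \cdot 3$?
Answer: $0$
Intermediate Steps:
$s{\left(y \right)} = 0$ ($s{\left(y \right)} = - 8 \cdot 0 \cdot 3 = \left(-8\right) 0 = 0$)
$s{\left(-1 \right)} 67 = 0 \cdot 67 = 0$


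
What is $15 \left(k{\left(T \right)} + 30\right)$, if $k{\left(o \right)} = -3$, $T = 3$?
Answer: $405$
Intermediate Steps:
$15 \left(k{\left(T \right)} + 30\right) = 15 \left(-3 + 30\right) = 15 \cdot 27 = 405$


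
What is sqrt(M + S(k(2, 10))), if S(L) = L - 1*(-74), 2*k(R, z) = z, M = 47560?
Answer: sqrt(47639) ≈ 218.26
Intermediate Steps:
k(R, z) = z/2
S(L) = 74 + L (S(L) = L + 74 = 74 + L)
sqrt(M + S(k(2, 10))) = sqrt(47560 + (74 + (1/2)*10)) = sqrt(47560 + (74 + 5)) = sqrt(47560 + 79) = sqrt(47639)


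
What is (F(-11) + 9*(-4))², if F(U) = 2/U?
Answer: 158404/121 ≈ 1309.1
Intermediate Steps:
(F(-11) + 9*(-4))² = (2/(-11) + 9*(-4))² = (2*(-1/11) - 36)² = (-2/11 - 36)² = (-398/11)² = 158404/121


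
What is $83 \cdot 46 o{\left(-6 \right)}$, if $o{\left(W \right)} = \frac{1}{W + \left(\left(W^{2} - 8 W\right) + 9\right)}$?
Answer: $\frac{3818}{87} \approx 43.885$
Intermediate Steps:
$o{\left(W \right)} = \frac{1}{9 + W^{2} - 7 W}$ ($o{\left(W \right)} = \frac{1}{W + \left(9 + W^{2} - 8 W\right)} = \frac{1}{9 + W^{2} - 7 W}$)
$83 \cdot 46 o{\left(-6 \right)} = \frac{83 \cdot 46}{9 + \left(-6\right)^{2} - -42} = \frac{3818}{9 + 36 + 42} = \frac{3818}{87}$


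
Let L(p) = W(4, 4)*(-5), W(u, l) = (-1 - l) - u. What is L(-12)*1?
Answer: 45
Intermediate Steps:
W(u, l) = -1 - l - u
L(p) = 45 (L(p) = (-1 - 1*4 - 1*4)*(-5) = (-1 - 4 - 4)*(-5) = -9*(-5) = 45)
L(-12)*1 = 45*1 = 45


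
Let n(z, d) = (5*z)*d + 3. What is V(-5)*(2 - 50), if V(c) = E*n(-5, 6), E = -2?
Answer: -14112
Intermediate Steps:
n(z, d) = 3 + 5*d*z (n(z, d) = 5*d*z + 3 = 3 + 5*d*z)
V(c) = 294 (V(c) = -2*(3 + 5*6*(-5)) = -2*(3 - 150) = -2*(-147) = 294)
V(-5)*(2 - 50) = 294*(2 - 50) = 294*(-48) = -14112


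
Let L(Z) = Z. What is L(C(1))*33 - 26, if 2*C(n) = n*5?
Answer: 113/2 ≈ 56.500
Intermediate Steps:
C(n) = 5*n/2 (C(n) = (n*5)/2 = (5*n)/2 = 5*n/2)
L(C(1))*33 - 26 = ((5/2)*1)*33 - 26 = (5/2)*33 - 26 = 165/2 - 26 = 113/2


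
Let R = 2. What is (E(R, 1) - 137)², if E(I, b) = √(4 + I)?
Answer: (137 - √6)² ≈ 18104.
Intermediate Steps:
(E(R, 1) - 137)² = (√(4 + 2) - 137)² = (√6 - 137)² = (-137 + √6)²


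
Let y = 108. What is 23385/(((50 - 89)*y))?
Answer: -7795/1404 ≈ -5.5520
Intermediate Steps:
23385/(((50 - 89)*y)) = 23385/(((50 - 89)*108)) = 23385/((-39*108)) = 23385/(-4212) = 23385*(-1/4212) = -7795/1404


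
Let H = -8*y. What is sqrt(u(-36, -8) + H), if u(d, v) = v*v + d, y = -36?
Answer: 2*sqrt(79) ≈ 17.776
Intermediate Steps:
u(d, v) = d + v**2 (u(d, v) = v**2 + d = d + v**2)
H = 288 (H = -8*(-36) = 288)
sqrt(u(-36, -8) + H) = sqrt((-36 + (-8)**2) + 288) = sqrt((-36 + 64) + 288) = sqrt(28 + 288) = sqrt(316) = 2*sqrt(79)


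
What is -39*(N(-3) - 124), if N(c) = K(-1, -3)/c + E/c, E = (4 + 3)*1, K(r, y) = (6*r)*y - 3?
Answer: 5122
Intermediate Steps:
K(r, y) = -3 + 6*r*y (K(r, y) = 6*r*y - 3 = -3 + 6*r*y)
E = 7 (E = 7*1 = 7)
N(c) = 22/c (N(c) = (-3 + 6*(-1)*(-3))/c + 7/c = (-3 + 18)/c + 7/c = 15/c + 7/c = 22/c)
-39*(N(-3) - 124) = -39*(22/(-3) - 124) = -39*(22*(-⅓) - 124) = -39*(-22/3 - 124) = -39*(-394/3) = 5122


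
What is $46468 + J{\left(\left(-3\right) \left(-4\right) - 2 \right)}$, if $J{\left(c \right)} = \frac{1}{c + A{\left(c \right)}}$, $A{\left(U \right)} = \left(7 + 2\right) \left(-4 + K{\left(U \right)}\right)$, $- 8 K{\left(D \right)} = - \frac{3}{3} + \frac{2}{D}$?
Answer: $\frac{11663458}{251} \approx 46468.0$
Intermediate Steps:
$K{\left(D \right)} = \frac{1}{8} - \frac{1}{4 D}$ ($K{\left(D \right)} = - \frac{- \frac{3}{3} + \frac{2}{D}}{8} = - \frac{\left(-3\right) \frac{1}{3} + \frac{2}{D}}{8} = - \frac{-1 + \frac{2}{D}}{8} = \frac{1}{8} - \frac{1}{4 D}$)
$A{\left(U \right)} = -36 + \frac{9 \left(-2 + U\right)}{8 U}$ ($A{\left(U \right)} = \left(7 + 2\right) \left(-4 + \frac{-2 + U}{8 U}\right) = 9 \left(-4 + \frac{-2 + U}{8 U}\right) = -36 + \frac{9 \left(-2 + U\right)}{8 U}$)
$J{\left(c \right)} = \frac{1}{c + \frac{9 \left(-2 - 31 c\right)}{8 c}}$
$46468 + J{\left(\left(-3\right) \left(-4\right) - 2 \right)} = 46468 + \frac{8 \left(\left(-3\right) \left(-4\right) - 2\right)}{-18 - 279 \left(\left(-3\right) \left(-4\right) - 2\right) + 8 \left(\left(-3\right) \left(-4\right) - 2\right)^{2}} = 46468 + \frac{8 \left(12 - 2\right)}{-18 - 279 \left(12 - 2\right) + 8 \left(12 - 2\right)^{2}} = 46468 + 8 \cdot 10 \frac{1}{-18 - 2790 + 8 \cdot 10^{2}} = 46468 + 8 \cdot 10 \frac{1}{-18 - 2790 + 8 \cdot 100} = 46468 + 8 \cdot 10 \frac{1}{-18 - 2790 + 800} = 46468 + 8 \cdot 10 \frac{1}{-2008} = 46468 + 8 \cdot 10 \left(- \frac{1}{2008}\right) = 46468 - \frac{10}{251} = \frac{11663458}{251}$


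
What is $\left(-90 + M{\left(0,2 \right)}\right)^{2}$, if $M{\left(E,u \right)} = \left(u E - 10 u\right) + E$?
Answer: $12100$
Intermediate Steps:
$M{\left(E,u \right)} = E - 10 u + E u$ ($M{\left(E,u \right)} = \left(E u - 10 u\right) + E = \left(- 10 u + E u\right) + E = E - 10 u + E u$)
$\left(-90 + M{\left(0,2 \right)}\right)^{2} = \left(-90 + \left(0 - 20 + 0 \cdot 2\right)\right)^{2} = \left(-90 + \left(0 - 20 + 0\right)\right)^{2} = \left(-90 - 20\right)^{2} = \left(-110\right)^{2} = 12100$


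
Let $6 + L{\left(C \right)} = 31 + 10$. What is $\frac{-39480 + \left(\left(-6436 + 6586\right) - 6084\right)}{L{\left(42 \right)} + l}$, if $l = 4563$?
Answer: $- \frac{22707}{2299} \approx -9.8769$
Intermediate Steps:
$L{\left(C \right)} = 35$ ($L{\left(C \right)} = -6 + \left(31 + 10\right) = -6 + 41 = 35$)
$\frac{-39480 + \left(\left(-6436 + 6586\right) - 6084\right)}{L{\left(42 \right)} + l} = \frac{-39480 + \left(\left(-6436 + 6586\right) - 6084\right)}{35 + 4563} = \frac{-39480 + \left(150 - 6084\right)}{4598} = \left(-39480 - 5934\right) \frac{1}{4598} = \left(-45414\right) \frac{1}{4598} = - \frac{22707}{2299}$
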